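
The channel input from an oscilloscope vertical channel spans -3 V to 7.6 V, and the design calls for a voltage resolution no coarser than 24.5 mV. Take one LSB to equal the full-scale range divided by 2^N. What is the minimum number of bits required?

Full-scale range = 7.6 V − (-3 V) = 10.6 V.
Levels needed ≥ 10.6/24.5 mV = 432.7. 2^9 = 512 suffices, so N_min = 9.

9 bits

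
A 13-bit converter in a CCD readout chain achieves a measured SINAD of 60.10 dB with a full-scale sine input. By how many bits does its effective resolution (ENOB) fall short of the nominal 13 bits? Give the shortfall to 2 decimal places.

3.31 bits

ENOB = (SINAD − 1.76)/6.02 = (60.10 − 1.76)/6.02 = 9.6910 bits.
Lost resolution: 13 − 9.6910 = 3.3090 bits.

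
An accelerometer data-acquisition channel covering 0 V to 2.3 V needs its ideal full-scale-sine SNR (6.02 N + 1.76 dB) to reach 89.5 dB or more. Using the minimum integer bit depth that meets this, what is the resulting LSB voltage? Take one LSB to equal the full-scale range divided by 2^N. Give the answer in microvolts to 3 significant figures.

Full-scale range = 2.3 V.
Required N = ⌈(89.5 − 1.76)/6.02⌉ = ⌈14.575⌉ = 15.
LSB = 2.3 V ÷ 2^15 = 2.3/32768 V = 70.2 µV.

70.2 µV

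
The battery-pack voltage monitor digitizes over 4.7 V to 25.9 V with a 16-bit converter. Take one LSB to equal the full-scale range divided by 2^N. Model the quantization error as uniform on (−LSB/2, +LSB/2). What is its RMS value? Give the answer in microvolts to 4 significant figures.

Full-scale range = 25.9 V − (4.7 V) = 21.2 V.
LSB = 21.2 V / 2^16 = 323.486 µV.
σ_q = LSB/√12 = 323.486 µV/3.4641 = 93.38 µV.

93.38 µV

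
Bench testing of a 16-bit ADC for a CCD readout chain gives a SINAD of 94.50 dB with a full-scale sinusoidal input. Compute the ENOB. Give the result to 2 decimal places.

15.41 bits

(94.50 − 1.76) / 6.02 = 92.74/6.02 = 15.4053 effective bits.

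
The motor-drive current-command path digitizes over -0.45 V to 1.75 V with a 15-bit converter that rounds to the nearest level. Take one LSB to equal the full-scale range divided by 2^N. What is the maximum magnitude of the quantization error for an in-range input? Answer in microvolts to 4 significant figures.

33.57 µV

The full-scale span is 1.75 − (-0.45) = 2.2 V.
Step size = 2.2/32768 V = 67.1387 µV.
A rounding quantizer has |error| ≤ LSB/2 = 33.57 µV.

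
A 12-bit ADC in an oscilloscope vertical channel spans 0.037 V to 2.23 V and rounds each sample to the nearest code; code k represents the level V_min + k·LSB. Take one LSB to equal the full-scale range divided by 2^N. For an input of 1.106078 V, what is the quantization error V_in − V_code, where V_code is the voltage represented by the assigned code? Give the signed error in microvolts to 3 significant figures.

Full-scale range = 2.23 V − (0.037 V) = 2.193 V. LSB = 2.193 V / 2^12 ≈ 0.5354 mV.
Position in LSBs: (1.106078 − (0.037)) × 4096/2.193 = 1996.7823; rounding gives k = 1997.
V_code = V_min + k × range/2^12 = 0.037 + 1997 × 2.193/4096 = 1.106194580 V.
e = 1.106078 − (1.106194580) = −117 µV.

−117 µV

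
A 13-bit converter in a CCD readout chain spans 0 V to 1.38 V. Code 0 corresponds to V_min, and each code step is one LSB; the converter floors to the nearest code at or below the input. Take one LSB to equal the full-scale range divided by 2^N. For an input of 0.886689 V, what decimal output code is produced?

Range is 1.38 V. LSB = 1.38 V / 2^13 ≈ 168.5 µV.
code = ⌊(V_in − V_min)/LSB⌋ = ⌊(V_in − V_min) × 2^13 / range⌋
     = ⌊(0.886689 − (0)) × 8192 / 1.38⌋ = ⌊0.886689 × 8192/1.38⌋
     = ⌊5263.592⌋ = 5263.

5263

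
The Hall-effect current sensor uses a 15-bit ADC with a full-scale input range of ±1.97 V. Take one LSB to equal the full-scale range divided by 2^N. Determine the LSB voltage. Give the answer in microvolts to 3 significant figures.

120 µV

Range = 1.97 − (-1.97) = 3.94 V.
There are 2^15 = 32768 steps.
Step size = 3.94/32768 V = 120 µV.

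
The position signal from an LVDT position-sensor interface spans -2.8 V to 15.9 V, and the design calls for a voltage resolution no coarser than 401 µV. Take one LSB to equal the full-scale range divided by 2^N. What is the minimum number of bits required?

Span: 15.9 V − (-2.8 V) = 18.7 V.
18.7 V / 401 µV = 46630. Since 2^15 = 32768 and 2^16 = 65536, N = 16.

16 bits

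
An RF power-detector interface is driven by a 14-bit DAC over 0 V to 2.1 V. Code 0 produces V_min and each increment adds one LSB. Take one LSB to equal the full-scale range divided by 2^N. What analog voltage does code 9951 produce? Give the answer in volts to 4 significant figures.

Span = 2.1 V. LSB = 2.1 V / 2^14.
Output = V_min + (9951/16384) × range = 0 + 0.607361 × 2.1 V
      = 0 + 1.27546 = 1.27546 V.

1.275 V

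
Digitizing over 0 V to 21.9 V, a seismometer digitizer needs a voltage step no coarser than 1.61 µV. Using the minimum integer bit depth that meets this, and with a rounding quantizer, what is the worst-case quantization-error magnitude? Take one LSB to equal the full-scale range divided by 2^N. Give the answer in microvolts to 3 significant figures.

0.653 µV

Full-scale range = 21.9 V.
Levels needed ≥ 21.9/1.61 µV = 1.360e7. 2^24 = 16777216 suffices, so N_min = 24.
LSB = 21.9 V ÷ 2^24 = 21.9/16777216 V = 1.3053 µV.
Max error for round-to-nearest is LSB/2 = 0.653 µV.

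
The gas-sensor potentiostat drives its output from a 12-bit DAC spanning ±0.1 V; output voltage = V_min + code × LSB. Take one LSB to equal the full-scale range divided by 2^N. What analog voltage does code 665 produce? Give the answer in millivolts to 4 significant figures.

Range = 0.1 − (-0.1) = 0.2 V. LSB = 0.2 V / 2^12.
V_out = -0.1 + 665 × (0.2/4096) V
      = -0.1 + 0.0324707 = -0.0675293 V.

-67.53 mV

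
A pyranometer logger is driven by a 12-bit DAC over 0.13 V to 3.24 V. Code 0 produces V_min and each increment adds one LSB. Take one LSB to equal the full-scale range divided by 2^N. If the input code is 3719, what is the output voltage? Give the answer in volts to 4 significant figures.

The full-scale span is 3.24 − (0.13) = 3.11 V. LSB = 3.11 V / 2^12.
V_out = V_min + code × LSB = 0.13 V + 3719 × 3.11 V / 4096
      = 0.13 + 2.82375 = 2.95375 V.

2.954 V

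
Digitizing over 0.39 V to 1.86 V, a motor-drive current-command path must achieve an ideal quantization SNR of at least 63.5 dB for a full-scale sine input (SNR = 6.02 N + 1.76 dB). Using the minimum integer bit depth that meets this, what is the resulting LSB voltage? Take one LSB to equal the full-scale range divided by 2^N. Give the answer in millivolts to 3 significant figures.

0.718 mV

Full-scale range = 1.86 V − (0.39 V) = 1.47 V.
N ≥ (63.5 − 1.76)/6.02 = 10.256 → N_min = 11.
LSB = 1.47 V / 2^11 = 0.718 mV.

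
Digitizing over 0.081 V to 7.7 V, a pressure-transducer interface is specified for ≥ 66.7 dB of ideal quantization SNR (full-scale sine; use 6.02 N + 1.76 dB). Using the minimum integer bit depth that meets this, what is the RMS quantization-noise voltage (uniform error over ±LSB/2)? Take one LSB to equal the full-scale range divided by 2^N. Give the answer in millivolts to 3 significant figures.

The full-scale span is 7.7 − (0.081) = 7.619 V.
Solving 6.02 N ≥ 66.7 − 1.76: N ≥ 10.787. Round up → N = 11.
One LSB is 7.619 V / 2048 = 3.7202 mV.
RMS noise = LSB/√12 = 1.07 mV.

1.07 mV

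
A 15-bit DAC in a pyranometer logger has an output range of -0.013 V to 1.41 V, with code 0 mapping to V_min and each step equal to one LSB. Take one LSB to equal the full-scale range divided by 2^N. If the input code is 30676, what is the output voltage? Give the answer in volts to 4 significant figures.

1.319 V

Range = 1.41 − (-0.013) = 1.423 V. LSB = 1.423 V / 2^15.
V_out = V_min + code × LSB = -0.013 V + 30676 × 1.423 V / 32768
      = -0.013 V + 1.33215 V = 1.31915 V.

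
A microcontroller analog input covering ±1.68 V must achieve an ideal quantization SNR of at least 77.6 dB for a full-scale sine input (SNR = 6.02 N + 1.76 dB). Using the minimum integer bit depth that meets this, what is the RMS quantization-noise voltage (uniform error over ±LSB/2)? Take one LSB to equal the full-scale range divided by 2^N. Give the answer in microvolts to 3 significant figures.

Span: 1.68 V − (-1.68 V) = 3.36 V.
N ≥ (77.6 − 1.76)/6.02 = 12.598 → N_min = 13.
One LSB is 3.36 V / 8192 = 410.16 µV.
σ_q = LSB/√12 = 410.16 µV/3.4641 = 118 µV.

118 µV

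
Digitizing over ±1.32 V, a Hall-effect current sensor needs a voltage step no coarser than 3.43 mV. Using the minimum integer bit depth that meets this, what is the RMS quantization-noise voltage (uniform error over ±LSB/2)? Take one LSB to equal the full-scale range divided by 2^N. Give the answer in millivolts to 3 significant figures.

0.744 mV

Full-scale range = 1.32 V − (-1.32 V) = 2.64 V.
Required number of levels: 2.64/3.43 mV = 769.68; smallest N with 2^N ≥ that is 10.
Step size = 2.64/1024 V = 2.5781 mV.
V_rms = LSB/√12 = 0.744 mV.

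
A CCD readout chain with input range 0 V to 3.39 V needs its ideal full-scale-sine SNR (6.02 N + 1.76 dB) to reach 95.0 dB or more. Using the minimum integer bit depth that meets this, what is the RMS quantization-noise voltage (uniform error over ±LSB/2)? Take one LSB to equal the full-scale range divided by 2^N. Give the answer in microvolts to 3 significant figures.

Range is 3.39 V.
Required N = ⌈(95.0 − 1.76)/6.02⌉ = ⌈15.488⌉ = 16.
LSB = 3.39 V ÷ 2^16 = 3.39/65536 V = 51.727 µV.
V_rms = LSB/√12 = 14.9 µV.

14.9 µV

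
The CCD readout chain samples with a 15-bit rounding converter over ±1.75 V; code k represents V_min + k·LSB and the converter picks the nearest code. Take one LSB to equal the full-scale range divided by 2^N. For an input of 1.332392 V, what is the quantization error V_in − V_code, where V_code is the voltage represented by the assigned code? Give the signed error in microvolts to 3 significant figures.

+25.1 µV

Span: 1.75 V − (-1.75 V) = 3.5 V. LSB = 3.5 V / 2^15 ≈ 106.8 µV.
Position in LSBs: (1.332392 − (-1.75)) × 32768/3.5 = 28858.2346; rounding gives k = 28858.
V_code = V_min + k × range/2^15 = -1.75 + 28858 × 3.5/32768 = 1.3323669434 V.
e = 1.332392 − (1.3323669434) = +25.1 µV.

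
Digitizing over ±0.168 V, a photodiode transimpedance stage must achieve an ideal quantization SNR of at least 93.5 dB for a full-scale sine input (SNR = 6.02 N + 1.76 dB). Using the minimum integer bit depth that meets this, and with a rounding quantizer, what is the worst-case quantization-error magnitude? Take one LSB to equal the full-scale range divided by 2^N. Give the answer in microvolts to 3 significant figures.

2.56 µV

Full-scale range = 0.168 V − (-0.168 V) = 0.336 V.
6.02 N + 1.76 ≥ 93.5 gives N ≥ 15.239, so the minimum integer is 16.
Step size = 0.336/65536 V = 5.1270 µV.
|e|_max = LSB/2 = 2.56 µV.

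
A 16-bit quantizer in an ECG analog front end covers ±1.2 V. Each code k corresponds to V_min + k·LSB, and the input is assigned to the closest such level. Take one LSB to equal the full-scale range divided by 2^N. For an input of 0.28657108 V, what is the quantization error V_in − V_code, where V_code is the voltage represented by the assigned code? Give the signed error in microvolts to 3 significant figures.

The full-scale span is 1.2 − (-1.2) = 2.4 V. LSB = 2.4 V / 2^16 ≈ 36.62 µV.
(V_in − V_min)/LSB = (0.28657108 − (-1.2)) × 65536/2.4 = 40593.3010 → nearest code k = 40593.
V_code = V_min + k × range/2^16 = -1.2 + 40593 × 2.4/65536 = 0.28656005859 V.
Error = V_in − V_code = 0.28657108 − (0.28656005859) = +11.0 µV.

+11.0 µV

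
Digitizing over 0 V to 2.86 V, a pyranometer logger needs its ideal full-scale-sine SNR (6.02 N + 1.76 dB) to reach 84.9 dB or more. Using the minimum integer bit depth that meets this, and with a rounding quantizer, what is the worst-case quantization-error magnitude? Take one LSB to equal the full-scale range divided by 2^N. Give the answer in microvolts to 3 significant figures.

Span = 2.86 V.
Solving 6.02 N ≥ 84.9 − 1.76: N ≥ 13.811. Round up → N = 14.
LSB = 2.86 V / 2^14 = 174.56 µV.
Max error for round-to-nearest is LSB/2 = 87.3 µV.

87.3 µV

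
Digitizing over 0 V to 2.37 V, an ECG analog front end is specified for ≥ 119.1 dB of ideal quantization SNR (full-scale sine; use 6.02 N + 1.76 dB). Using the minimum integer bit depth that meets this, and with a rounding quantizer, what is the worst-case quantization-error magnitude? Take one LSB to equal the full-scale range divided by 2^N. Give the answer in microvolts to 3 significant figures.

Span = 2.37 V.
N ≥ (119.1 − 1.76)/6.02 = 19.492 → N_min = 20.
Step size = 2.37/1048576 V = 2.2602 µV.
|e|_max = LSB/2 = 1.13 µV.

1.13 µV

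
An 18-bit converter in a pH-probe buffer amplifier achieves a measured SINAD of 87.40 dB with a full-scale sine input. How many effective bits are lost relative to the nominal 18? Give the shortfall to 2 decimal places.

Effective bits = (87.40 − 1.76)/6.02 = 14.2259.
Lost resolution: 18 − 14.2259 = 3.7741 bits.

3.77 bits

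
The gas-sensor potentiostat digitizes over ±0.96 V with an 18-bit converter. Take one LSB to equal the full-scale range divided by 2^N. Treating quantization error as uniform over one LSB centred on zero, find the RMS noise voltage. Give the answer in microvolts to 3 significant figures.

The full-scale span is 0.96 − (-0.96) = 1.92 V.
One LSB is 1.92 V / 262144 = 7.3242 µV.
For a uniform distribution on [−LSB/2, +LSB/2], V_rms = LSB/√12 = 7.3242 µV/3.4641 = 2.11 µV.

2.11 µV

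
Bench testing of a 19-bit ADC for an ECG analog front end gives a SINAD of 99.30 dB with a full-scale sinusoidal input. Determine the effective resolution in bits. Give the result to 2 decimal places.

16.20 bits

ENOB = (99.30 − 1.76)/6.02 = 16.2027 bits.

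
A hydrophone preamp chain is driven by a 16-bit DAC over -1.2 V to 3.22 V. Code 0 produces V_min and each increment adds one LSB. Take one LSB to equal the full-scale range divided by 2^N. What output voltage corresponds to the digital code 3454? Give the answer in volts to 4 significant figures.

-0.9670 V

Span: 3.22 V − (-1.2 V) = 4.42 V. LSB = 4.42 V / 2^16.
Output = V_min + (3454/65536) × range = -1.2 + 0.0527039 × 4.42 V
      = -1.2 V + 0.232951 V = -0.967049 V.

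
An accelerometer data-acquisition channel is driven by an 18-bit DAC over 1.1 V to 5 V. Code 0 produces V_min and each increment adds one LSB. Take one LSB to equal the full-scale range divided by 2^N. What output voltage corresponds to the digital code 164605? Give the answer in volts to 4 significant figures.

3.549 V

Span: 5 V − (1.1 V) = 3.9 V. LSB = 3.9 V / 2^18.
V_out = V_min + code × LSB = 1.1 V + 164605 × 3.9 V / 262144
      = 1.1 V + 2.44888 V = 3.54888 V.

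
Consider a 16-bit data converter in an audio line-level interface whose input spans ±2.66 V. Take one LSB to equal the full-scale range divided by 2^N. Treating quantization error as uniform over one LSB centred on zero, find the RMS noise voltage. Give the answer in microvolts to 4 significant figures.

Full-scale range = 2.66 V − (-2.66 V) = 5.32 V.
LSB = 5.32 V ÷ 2^16 = 5.32/65536 V = 81.1768 µV.
RMS of a uniform error over width LSB is LSB/√12 = 23.43 µV.

23.43 µV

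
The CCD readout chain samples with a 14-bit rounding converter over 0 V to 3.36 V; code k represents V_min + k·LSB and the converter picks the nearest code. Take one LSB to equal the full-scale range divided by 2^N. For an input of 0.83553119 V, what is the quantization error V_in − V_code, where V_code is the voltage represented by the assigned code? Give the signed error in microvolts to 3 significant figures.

+42.9 µV

Full-scale range = 3.36 V. LSB = 3.36 V / 2^14 ≈ 205.1 µV.
(V_in − V_min)/LSB = (0.83553119 − (0)) × 16384/3.36 = 4074.2092 → nearest code k = 4074.
Reconstructed level: 0 + 4074 × 3.36/16384 V = 0.83548828125 V.
V_in − V_code = 0.83553119 − (0.83548828125) = +42.9 µV.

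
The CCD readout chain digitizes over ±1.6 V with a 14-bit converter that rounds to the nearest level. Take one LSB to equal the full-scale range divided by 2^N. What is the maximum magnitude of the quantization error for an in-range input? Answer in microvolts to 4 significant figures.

Full-scale range = 1.6 V − (-1.6 V) = 3.2 V.
One LSB is 3.2 V / 16384 = 195.313 µV.
A rounding quantizer has |error| ≤ LSB/2 = 97.66 µV.

97.66 µV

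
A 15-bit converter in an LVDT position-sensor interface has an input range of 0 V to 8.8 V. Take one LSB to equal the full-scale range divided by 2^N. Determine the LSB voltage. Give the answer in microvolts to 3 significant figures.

Range is 8.8 V.
There are 2^15 = 32768 steps.
Step size = 8.8/32768 V = 269 µV.

269 µV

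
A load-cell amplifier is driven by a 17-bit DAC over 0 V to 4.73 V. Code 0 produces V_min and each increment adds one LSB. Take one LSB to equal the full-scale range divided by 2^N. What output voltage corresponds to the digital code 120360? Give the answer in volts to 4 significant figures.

4.343 V

Range is 4.73 V. LSB = 4.73 V / 2^17.
Output = V_min + (120360/131072) × range = 0 + 0.918274 × 4.73 V
      = 0 V + 4.34344 V = 4.34344 V.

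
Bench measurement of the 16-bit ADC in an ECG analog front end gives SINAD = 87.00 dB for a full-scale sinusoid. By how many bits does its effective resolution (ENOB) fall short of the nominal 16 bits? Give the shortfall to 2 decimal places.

1.84 bits

ENOB = (SINAD − 1.76)/6.02 = (87.00 − 1.76)/6.02 = 14.1595 bits.
Shortfall = 16 − 14.1595 = 1.8405 bits.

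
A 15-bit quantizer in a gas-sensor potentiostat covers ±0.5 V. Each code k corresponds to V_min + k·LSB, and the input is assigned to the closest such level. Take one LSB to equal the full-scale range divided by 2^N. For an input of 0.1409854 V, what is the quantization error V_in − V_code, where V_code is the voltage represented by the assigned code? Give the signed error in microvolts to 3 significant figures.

Full-scale range = 0.5 V − (-0.5 V) = 1 V. LSB = 1 V / 2^15 ≈ 30.52 µV.
(0.1409854 − (-0.5)) / LSB = 0.6409854 × 32768/1 = 21003.8096. Nearest integer: k = 21004.
Reconstructed level: -0.5 + 21004 × 1/32768 V = 0.14099121094 V.
e = 0.1409854 − (0.14099121094) = −5.81 µV.

−5.81 µV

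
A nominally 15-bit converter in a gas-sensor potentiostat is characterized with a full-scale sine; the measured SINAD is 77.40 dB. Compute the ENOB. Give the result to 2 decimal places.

Inverting SNR = 6.02 N + 1.76: N_eff = (77.40 − 1.76)/6.02 = 12.5648.

12.56 bits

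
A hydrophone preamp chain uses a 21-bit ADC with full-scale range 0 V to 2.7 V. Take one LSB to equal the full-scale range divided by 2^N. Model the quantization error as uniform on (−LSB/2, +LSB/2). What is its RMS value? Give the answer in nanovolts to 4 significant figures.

371.7 nV

Span = 2.7 V.
LSB = 2.7 V / 2^21 = 1.28746 µV.
σ_q = LSB/√12 = 1.28746 µV/3.4641 = 371.7 nV.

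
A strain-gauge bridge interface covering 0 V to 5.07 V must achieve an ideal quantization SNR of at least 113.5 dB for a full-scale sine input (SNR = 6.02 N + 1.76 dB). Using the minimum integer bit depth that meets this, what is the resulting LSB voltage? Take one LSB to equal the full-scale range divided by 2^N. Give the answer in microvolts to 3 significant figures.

Full-scale range = 5.07 V.
Solving 6.02 N ≥ 113.5 − 1.76: N ≥ 18.561. Round up → N = 19.
One LSB is 5.07 V / 524288 = 9.67 µV.

9.67 µV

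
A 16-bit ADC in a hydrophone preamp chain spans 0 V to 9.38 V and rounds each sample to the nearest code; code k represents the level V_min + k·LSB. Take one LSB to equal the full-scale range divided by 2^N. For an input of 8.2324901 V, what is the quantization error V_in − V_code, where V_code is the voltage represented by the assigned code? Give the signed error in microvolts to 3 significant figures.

V_FS = 9.38 V. LSB = 9.38 V / 2^16 ≈ 143.1 µV.
Position in LSBs: (8.2324901 − (0)) × 65536/9.38 = 57518.6003; rounding gives k = 57519.
V_code = 0 + (57519/65536) × 9.38 = 8.2325473022 V.
V_in − V_code = 8.2324901 − (8.2325473022) = −57.2 µV.

−57.2 µV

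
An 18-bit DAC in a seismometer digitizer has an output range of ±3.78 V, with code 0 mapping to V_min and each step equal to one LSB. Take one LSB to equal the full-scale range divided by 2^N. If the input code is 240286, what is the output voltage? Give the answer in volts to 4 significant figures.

3.150 V

Full-scale range = 3.78 V − (-3.78 V) = 7.56 V. LSB = 7.56 V / 2^18.
Output = V_min + (240286/262144) × range = -3.78 + 0.916618 × 7.56 V
      = -3.78 V + 6.92963 V = 3.14963 V.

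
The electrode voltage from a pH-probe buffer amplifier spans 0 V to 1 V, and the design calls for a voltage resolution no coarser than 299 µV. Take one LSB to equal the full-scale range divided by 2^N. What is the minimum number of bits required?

Full-scale range = 1 V.
Required number of levels: 1/299 µV = 3344.5; smallest N with 2^N ≥ that is 12.

12 bits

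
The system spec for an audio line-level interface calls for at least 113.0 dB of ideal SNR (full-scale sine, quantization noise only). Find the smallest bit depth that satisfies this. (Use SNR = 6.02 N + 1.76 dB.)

19 bits

Required N = ⌈(113.0 − 1.76)/6.02⌉ = ⌈18.478⌉ = 19.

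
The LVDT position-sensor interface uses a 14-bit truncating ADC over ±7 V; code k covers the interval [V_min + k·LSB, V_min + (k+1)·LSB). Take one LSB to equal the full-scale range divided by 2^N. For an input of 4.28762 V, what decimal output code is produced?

The full-scale span is 7 − (-7) = 14 V. LSB = 14 V / 2^14 ≈ 0.8545 mV.
(V_in − V_min) × 2^14/range = (4.28762 − (-7)) × 16384/14 = 13209.740.
Floor → code = 13209.

13209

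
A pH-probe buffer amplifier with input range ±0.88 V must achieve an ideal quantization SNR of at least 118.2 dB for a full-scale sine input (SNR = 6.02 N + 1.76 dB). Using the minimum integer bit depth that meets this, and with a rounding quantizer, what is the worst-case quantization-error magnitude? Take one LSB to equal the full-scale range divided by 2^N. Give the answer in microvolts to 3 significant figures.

0.839 µV

The full-scale span is 0.88 − (-0.88) = 1.76 V.
Required N = ⌈(118.2 − 1.76)/6.02⌉ = ⌈19.342⌉ = 20.
Step size = 1.76/1048576 V = 1.6785 µV.
Max error for round-to-nearest is LSB/2 = 0.839 µV.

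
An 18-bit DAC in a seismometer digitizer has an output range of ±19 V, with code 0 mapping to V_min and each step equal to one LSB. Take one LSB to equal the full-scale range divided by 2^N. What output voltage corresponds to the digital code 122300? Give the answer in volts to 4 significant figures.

-1.272 V

Range = 19 − (-19) = 38 V. LSB = 38 V / 2^18.
V_out = -19 + 122300 × (38/262144) V
      = -19 + 17.7284 = -1.27158 V.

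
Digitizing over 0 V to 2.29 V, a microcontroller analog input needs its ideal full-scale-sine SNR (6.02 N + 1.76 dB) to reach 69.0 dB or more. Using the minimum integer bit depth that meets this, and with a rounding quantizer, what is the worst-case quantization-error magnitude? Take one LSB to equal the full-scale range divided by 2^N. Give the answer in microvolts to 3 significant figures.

Full-scale range = 2.29 V.
Solving 6.02 N ≥ 69.0 − 1.76: N ≥ 11.169. Round up → N = 12.
Step size = 2.29/4096 V = 0.55908 mV.
Max error for round-to-nearest is LSB/2 = 280 µV.

280 µV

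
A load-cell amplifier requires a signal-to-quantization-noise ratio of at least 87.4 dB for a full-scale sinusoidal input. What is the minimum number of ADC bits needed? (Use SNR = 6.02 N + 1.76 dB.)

N ≥ (87.4 − 1.76)/6.02 = 14.226 → N_min = 15.

15 bits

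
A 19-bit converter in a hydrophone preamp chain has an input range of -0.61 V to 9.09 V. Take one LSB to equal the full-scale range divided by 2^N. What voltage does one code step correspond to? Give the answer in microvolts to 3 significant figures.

Span: 9.09 V − (-0.61 V) = 9.7 V.
2^19 = 524288 levels.
LSB = 9.7 V ÷ 2^19 = 9.7/524288 V = 18.5 µV.

18.5 µV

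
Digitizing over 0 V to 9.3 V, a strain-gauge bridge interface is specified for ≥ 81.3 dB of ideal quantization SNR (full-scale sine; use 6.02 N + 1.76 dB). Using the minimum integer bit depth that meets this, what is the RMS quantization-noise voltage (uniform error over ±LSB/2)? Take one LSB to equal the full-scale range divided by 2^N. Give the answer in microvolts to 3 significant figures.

164 µV

V_FS = 9.3 V.
N ≥ (81.3 − 1.76)/6.02 = 13.213 → N_min = 14.
LSB = 9.3 V ÷ 2^14 = 9.3/16384 V = 0.56763 mV.
RMS noise = LSB/√12 = 164 µV.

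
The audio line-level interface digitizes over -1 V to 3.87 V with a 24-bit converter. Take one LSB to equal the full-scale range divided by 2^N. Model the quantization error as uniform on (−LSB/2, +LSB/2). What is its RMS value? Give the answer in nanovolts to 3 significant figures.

83.8 nV

The full-scale span is 3.87 − (-1) = 4.87 V.
LSB = 4.87 V ÷ 2^24 = 4.87/16777216 V = 290.27 nV.
σ_q = LSB/√12 = 290.27 nV/3.4641 = 83.8 nV.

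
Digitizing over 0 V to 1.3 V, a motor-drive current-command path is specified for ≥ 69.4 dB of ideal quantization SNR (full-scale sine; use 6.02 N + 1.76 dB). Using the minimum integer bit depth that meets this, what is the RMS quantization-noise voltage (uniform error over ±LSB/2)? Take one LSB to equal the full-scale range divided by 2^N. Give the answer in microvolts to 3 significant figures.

Full-scale range = 1.3 V.
Solving 6.02 N ≥ 69.4 − 1.76: N ≥ 11.236. Round up → N = 12.
LSB = 1.3 V ÷ 2^12 = 1.3/4096 V = 317.38 µV.
V_rms = LSB/√12 = 91.6 µV.

91.6 µV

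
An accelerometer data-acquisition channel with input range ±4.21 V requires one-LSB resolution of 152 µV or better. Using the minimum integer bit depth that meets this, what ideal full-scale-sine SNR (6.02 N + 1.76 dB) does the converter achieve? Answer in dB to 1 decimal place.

98.1 dB

Full-scale range = 4.21 V − (-4.21 V) = 8.42 V.
Need 2^N ≥ 8.42 V / 152 µV = 55390 → N_min = 16.
SNR = 6.02 × 16 + 1.76 = 98.08 dB.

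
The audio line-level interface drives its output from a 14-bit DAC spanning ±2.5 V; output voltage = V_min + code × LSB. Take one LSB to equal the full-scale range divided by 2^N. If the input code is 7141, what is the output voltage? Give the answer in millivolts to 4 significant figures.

-320.7 mV

Span: 2.5 V − (-2.5 V) = 5 V. LSB = 5 V / 2^14.
V_out = V_min + code × LSB = -2.5 V + 7141 × 5 V / 16384
      = -2.5 V + 2.17926 V = -0.320740 V.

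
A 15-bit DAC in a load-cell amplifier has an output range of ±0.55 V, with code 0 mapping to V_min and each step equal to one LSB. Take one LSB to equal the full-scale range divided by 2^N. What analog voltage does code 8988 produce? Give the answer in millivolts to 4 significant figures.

-248.3 mV

The full-scale span is 0.55 − (-0.55) = 1.1 V. LSB = 1.1 V / 2^15.
Output = V_min + (8988/32768) × range = -0.55 + 0.274292 × 1.1 V
      = -0.55 + 0.301721 = -0.248279 V.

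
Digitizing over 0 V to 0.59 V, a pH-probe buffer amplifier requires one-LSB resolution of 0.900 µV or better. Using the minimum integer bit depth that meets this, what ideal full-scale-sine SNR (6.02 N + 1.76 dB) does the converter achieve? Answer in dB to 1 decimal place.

Range is 0.59 V.
Required number of levels: 0.59/0.900 µV = 655560; smallest N with 2^N ≥ that is 20.
Ideal SNR at N = 20: 6.02·20 + 1.76 = 122.2 dB.

122.2 dB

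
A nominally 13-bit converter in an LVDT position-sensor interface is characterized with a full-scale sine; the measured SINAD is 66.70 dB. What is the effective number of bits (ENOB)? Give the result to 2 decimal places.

10.79 bits

(66.70 − 1.76) / 6.02 = 64.94/6.02 = 10.7874 effective bits.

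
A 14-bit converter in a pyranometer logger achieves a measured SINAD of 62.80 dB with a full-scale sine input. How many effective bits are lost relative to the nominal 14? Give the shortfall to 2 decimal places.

3.86 bits

Effective bits = (62.80 − 1.76)/6.02 = 10.1395.
Shortfall = 14 − 10.1395 = 3.8605 bits.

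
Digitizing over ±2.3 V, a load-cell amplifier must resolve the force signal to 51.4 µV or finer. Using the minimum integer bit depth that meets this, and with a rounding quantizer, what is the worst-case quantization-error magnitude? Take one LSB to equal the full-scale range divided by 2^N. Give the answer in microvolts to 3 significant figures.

17.5 µV

Span: 2.3 V − (-2.3 V) = 4.6 V.
Levels needed ≥ 4.6/51.4 µV = 89490. 2^17 = 131072 suffices, so N_min = 17.
LSB = 4.6 V / 2^17 = 35.095 µV.
|e|_max = LSB/2 = 17.5 µV.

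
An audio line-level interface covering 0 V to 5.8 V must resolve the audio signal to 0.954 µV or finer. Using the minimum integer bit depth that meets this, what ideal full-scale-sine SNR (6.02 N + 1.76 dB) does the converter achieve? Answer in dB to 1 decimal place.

140.2 dB

Span = 5.8 V.
Need 2^N ≥ 5.8 V / 0.954 µV = 6.080e6 → N_min = 23.
Ideal SNR at N = 23: 6.02·23 + 1.76 = 140.2 dB.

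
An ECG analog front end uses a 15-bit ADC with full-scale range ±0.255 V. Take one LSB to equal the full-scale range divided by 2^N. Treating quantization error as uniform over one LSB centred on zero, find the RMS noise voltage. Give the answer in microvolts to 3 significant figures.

Span: 0.255 V − (-0.255 V) = 0.51 V.
LSB = 0.51 V ÷ 2^15 = 0.51/32768 V = 15.564 µV.
V_rms = LSB/√12 = 15.564 µV / √12 = 4.49 µV.

4.49 µV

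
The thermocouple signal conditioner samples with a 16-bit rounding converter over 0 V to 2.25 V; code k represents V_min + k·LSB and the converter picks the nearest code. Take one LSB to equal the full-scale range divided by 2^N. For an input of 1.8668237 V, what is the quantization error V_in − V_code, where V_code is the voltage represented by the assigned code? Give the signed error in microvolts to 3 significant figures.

+6.23 µV

V_FS = 2.25 V. LSB = 2.25 V / 2^16 ≈ 34.33 µV.
(1.8668237 − (0)) / LSB = 1.8668237 × 65536/2.25 = 54375.1813. Nearest integer: k = 54375.
Reconstructed level: 0 + 54375 × 2.25/65536 V = 1.8668174744 V.
Error = V_in − V_code = 1.8668237 − (1.8668174744) = +6.23 µV.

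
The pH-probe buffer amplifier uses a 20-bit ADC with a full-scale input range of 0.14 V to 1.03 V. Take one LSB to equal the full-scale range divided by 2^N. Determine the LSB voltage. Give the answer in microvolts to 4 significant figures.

Range = 1.03 − (0.14) = 0.89 V.
2^20 = 1048576 levels.
One LSB is 0.89 V / 1048576 = 0.8488 µV.

0.8488 µV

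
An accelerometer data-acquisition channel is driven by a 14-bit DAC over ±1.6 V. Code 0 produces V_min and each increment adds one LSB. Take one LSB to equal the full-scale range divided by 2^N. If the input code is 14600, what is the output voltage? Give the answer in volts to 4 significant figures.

Range = 1.6 − (-1.6) = 3.2 V. LSB = 3.2 V / 2^14.
V_out = -1.6 + 14600 × (3.2/16384) V
      = -1.6 V + 2.85156 V = 1.25156 V.

1.252 V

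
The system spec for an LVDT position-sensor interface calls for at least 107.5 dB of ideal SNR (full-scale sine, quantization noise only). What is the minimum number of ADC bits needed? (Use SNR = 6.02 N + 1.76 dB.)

18 bits

Solving 6.02 N ≥ 107.5 − 1.76: N ≥ 17.565. Round up → N = 18.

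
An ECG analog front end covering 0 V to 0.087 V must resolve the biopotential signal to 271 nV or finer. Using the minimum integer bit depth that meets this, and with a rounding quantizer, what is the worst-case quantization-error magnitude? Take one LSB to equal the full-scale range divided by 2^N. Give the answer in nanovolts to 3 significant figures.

83.0 nV

Full-scale range = 0.087 V.
Need 2^N ≥ 0.087 V / 271 nV = 321000 → N_min = 19.
LSB = 0.087 V / 2^19 = 165.94 nV.
|e|_max = LSB/2 = 83.0 nV.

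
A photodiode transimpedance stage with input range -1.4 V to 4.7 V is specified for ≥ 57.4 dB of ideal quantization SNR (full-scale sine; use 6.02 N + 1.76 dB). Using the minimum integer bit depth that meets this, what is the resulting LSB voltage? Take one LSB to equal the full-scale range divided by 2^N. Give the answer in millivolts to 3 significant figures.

Range = 4.7 − (-1.4) = 6.1 V.
Required N = ⌈(57.4 − 1.76)/6.02⌉ = ⌈9.243⌉ = 10.
LSB = 6.1 V / 2^10 = 5.96 mV.

5.96 mV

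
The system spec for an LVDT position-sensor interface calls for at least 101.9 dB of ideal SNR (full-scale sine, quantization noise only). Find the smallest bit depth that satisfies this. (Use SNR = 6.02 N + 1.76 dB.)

N ≥ (101.9 − 1.76)/6.02 = 16.635 → N_min = 17.

17 bits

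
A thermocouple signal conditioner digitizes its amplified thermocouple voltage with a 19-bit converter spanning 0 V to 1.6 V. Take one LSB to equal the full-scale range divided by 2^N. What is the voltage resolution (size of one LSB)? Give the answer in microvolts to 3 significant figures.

Range is 1.6 V.
There are 2^19 = 524288 steps.
LSB = 1.6 V / 2^19 = 3.05 µV.

3.05 µV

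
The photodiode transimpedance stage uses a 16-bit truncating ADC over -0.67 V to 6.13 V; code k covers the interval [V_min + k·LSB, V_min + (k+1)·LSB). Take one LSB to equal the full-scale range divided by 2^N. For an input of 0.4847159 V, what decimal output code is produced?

11128

Range = 6.13 − (-0.67) = 6.8 V. LSB = 6.8 V / 2^16 ≈ 103.8 µV.
code = ⌊(V_in − V_min)/LSB⌋ = ⌊(V_in − V_min) × 2^16 / range⌋
     = ⌊(0.4847159 − (-0.67)) × 65536 / 6.8⌋ = ⌊1.1547159 × 65536/6.8⌋
     = ⌊11128.744⌋ = 11128.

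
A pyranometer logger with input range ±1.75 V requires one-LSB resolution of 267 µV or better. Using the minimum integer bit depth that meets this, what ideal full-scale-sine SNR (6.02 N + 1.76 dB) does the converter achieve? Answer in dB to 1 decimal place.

86.0 dB

Span: 1.75 V − (-1.75 V) = 3.5 V.
Levels needed ≥ 3.5/267 µV = 13110. 2^14 = 16384 suffices, so N_min = 14.
6.02(14) + 1.76 = 86.04 dB.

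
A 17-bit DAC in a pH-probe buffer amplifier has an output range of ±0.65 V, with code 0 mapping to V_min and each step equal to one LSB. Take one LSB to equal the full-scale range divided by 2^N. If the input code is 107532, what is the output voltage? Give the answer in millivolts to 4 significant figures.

The full-scale span is 0.65 − (-0.65) = 1.3 V. LSB = 1.3 V / 2^17.
V_out = -0.65 + 107532 × (1.3/131072) V
      = -0.65 V + 1.06653 V = 0.416525 V.

416.5 mV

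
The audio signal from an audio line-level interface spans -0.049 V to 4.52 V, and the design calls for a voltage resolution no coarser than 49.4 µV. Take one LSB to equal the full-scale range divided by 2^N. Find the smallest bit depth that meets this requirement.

17 bits

The full-scale span is 4.52 − (-0.049) = 4.569 V.
Levels needed ≥ 4.569/49.4 µV = 92490. 2^17 = 131072 suffices, so N_min = 17.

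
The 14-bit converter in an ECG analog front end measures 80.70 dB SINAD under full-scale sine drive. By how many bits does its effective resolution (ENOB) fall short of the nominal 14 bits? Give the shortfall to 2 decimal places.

N_eff = (80.70 − 1.76)/6.02 = 13.1130 bits.
14 − 13.1130 = 0.89 bits below nominal.

0.89 bits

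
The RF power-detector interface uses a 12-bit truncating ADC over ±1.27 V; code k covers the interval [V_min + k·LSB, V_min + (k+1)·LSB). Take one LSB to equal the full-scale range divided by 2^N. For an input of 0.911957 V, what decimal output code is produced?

3518

Full-scale range = 1.27 V − (-1.27 V) = 2.54 V. LSB = 2.54 V / 2^12 ≈ 0.6201 mV.
code = ⌊(V_in − V_min)/LSB⌋ = ⌊(V_in − V_min) × 2^12 / range⌋
     = ⌊(0.911957 − (-1.27)) × 4096 / 2.54⌋ = ⌊2.181957 × 4096/2.54⌋
     = ⌊3518.620⌋ = 3518.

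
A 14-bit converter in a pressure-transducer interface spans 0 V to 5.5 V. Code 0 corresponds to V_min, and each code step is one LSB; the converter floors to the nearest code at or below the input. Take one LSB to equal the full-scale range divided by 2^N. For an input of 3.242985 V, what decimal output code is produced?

V_FS = 5.5 V. LSB = 5.5 V / 2^14 ≈ 335.7 µV.
(V_in − V_min) × 2^14/range = (3.242985 − (0)) × 16384/5.5 = 9660.557.
Floor → code = 9660.

9660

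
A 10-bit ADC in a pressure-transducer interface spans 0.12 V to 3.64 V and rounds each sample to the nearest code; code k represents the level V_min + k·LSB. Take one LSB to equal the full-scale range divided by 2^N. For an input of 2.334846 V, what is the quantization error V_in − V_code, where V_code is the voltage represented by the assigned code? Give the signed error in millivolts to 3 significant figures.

The full-scale span is 3.64 − (0.12) = 3.52 V. LSB = 3.52 V / 2^10 ≈ 3.438 mV.
(2.334846 − (0.12)) / LSB = 2.214846 × 1024/3.52 = 644.3188. Nearest integer: k = 644.
V_code = V_min + k × range/2^10 = 0.12 + 644 × 3.52/1024 = 2.333750000 V.
Error = V_in − V_code = 2.334846 − (2.333750000) = +1.10 mV.

+1.10 mV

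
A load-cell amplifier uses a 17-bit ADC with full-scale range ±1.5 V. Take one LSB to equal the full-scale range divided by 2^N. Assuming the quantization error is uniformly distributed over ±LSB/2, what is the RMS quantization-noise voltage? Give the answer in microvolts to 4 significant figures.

The full-scale span is 1.5 − (-1.5) = 3 V.
LSB = 3 V ÷ 2^17 = 3/131072 V = 22.8882 µV.
V_rms = LSB/√12 = 22.8882 µV / √12 = 6.607 µV.

6.607 µV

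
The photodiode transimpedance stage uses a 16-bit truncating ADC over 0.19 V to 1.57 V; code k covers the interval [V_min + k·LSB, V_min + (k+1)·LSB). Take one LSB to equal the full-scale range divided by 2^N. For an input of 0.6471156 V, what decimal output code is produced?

Span: 1.57 V − (0.19 V) = 1.38 V. LSB = 1.38 V / 2^16 ≈ 21.06 µV.
(V_in − V_min) × 2^16/range = (0.6471156 − (0.19)) × 65536/1.38 = 21708.354.
Floor → code = 21708.

21708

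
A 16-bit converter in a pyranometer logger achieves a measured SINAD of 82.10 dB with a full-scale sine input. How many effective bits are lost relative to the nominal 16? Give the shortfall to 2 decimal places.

2.65 bits

Effective bits = (82.10 − 1.76)/6.02 = 13.3455.
Shortfall = 16 − 13.3455 = 2.6545 bits.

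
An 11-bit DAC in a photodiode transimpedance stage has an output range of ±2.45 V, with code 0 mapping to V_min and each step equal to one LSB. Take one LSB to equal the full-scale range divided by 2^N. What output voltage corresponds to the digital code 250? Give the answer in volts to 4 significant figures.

-1.852 V

Span: 2.45 V − (-2.45 V) = 4.9 V. LSB = 4.9 V / 2^11.
Output = V_min + (250/2048) × range = -2.45 + 0.122070 × 4.9 V
      = -2.45 V + 0.598145 V = -1.85186 V.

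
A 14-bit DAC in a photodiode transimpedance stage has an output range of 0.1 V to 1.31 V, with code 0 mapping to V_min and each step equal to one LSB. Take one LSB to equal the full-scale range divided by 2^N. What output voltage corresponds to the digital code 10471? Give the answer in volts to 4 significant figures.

Span: 1.31 V − (0.1 V) = 1.21 V. LSB = 1.21 V / 2^14.
V_out = V_min + code × LSB = 0.1 V + 10471 × 1.21 V / 16384
      = 0.1 V + 0.773310 V = 0.873310 V.

0.8733 V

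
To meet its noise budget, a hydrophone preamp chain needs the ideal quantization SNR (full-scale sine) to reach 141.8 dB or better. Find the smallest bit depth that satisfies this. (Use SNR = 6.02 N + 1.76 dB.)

24 bits

Solving 6.02 N ≥ 141.8 − 1.76: N ≥ 23.262. Round up → N = 24.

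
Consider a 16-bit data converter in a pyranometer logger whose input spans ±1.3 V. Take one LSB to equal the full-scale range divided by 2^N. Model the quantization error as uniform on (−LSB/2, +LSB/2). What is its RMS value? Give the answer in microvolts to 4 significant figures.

11.45 µV

The full-scale span is 1.3 − (-1.3) = 2.6 V.
Step size = 2.6/65536 V = 39.6729 µV.
RMS of a uniform error over width LSB is LSB/√12 = 11.45 µV.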